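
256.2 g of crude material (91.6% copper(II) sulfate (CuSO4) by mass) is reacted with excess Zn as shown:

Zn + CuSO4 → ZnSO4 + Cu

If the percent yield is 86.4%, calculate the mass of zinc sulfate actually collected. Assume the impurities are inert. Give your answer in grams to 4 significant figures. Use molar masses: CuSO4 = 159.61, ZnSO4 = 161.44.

205.1 g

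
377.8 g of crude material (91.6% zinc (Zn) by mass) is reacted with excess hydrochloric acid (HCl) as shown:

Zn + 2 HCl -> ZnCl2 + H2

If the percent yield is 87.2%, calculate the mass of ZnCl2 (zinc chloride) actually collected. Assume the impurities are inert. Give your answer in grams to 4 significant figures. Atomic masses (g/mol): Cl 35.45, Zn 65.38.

Pure Zn available = 377.8 g × 0.916 = 346.06 g.
M(Zn) = 65.38 g/mol.
M(ZnCl2) = 65.38 + 2(35.45) = 136.28 g/mol.
n(Zn) = 346.06 g / 65.38 g/mol = 5.2931 mol.
From the equation the Zn:ZnCl2 mole ratio is 1:1, so n(ZnCl2) = 5.2931 × 1/1 = 5.2931 mol.
Mass of ZnCl2 = 5.2931 mol × 136.28 g/mol = 721.35 g.
Actual mass collected = 721.35 g × 0.872 = 629.02 g.

629.0 g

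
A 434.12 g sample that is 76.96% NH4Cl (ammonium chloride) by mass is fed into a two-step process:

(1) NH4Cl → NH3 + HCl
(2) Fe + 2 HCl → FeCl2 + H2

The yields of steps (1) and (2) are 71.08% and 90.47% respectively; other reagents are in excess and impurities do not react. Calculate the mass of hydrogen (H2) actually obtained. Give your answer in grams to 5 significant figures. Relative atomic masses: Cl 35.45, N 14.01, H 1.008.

4.0485 g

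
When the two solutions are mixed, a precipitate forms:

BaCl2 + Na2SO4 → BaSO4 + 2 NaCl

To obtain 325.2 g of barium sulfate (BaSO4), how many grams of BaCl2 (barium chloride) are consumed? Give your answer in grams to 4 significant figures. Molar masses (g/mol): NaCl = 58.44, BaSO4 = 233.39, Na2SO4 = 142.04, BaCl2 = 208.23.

n(BaSO4) = 325.20 g / 233.39 g/mol = 1.3934 mol.
From the equation the BaSO4:BaCl2 mole ratio is 1:1, so n(BaCl2) = 1.3934 × 1/1 = 1.3934 mol.
Mass of BaCl2 = 1.3934 mol × 208.23 g/mol = 290.14 g.

290.1 g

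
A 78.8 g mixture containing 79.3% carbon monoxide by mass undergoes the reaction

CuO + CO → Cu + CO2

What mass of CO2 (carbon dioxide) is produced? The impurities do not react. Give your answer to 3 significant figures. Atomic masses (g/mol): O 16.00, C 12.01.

98.2 g

Mass of pure CO = 78.8 g × 0.793 = 62.49 g.
M(CO) = 12.01 + 16.00 = 28.01 g/mol.
M(CO2) = 12.01 + 2(16.00) = 44.01 g/mol.
n(CO) = 62.49 g / 28.01 g/mol = 2.231 mol.
From the equation the CO:CO2 mole ratio is 1:1, so n(CO2) = 2.231 × 1/1 = 2.231 mol.
Mass of CO2 = 2.231 mol × 44.01 g/mol = 98.18 g.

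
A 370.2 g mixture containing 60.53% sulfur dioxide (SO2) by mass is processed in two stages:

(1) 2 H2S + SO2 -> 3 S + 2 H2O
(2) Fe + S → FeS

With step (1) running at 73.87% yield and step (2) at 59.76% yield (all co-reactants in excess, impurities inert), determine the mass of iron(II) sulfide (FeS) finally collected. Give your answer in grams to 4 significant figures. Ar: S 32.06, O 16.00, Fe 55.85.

Pure SO2 = 370.2 × 0.6053 = 224.08 g.
M(SO2) = 32.06 + 2(16.00) = 64.06 g/mol.
M(FeS) = 55.85 + 32.06 = 87.91 g/mol.
n(SO2) = 224.08 / 64.06 = 3.4980 mol.
Step 1 (SO2:S = 1:3): theoretical n(S) = 10.494 mol; at 73.87% yield, n(S) = 7.7519 mol.
Step 2 (S:FeS = 1:1): theoretical n(FeS) = 7.7519 mol, so theoretical mass = 7.7519 × 87.91 = 681.47 g.
At 59.76% yield, actual mass of FeS = 681.47 × 0.5976 = 407.25 g.

407.2 g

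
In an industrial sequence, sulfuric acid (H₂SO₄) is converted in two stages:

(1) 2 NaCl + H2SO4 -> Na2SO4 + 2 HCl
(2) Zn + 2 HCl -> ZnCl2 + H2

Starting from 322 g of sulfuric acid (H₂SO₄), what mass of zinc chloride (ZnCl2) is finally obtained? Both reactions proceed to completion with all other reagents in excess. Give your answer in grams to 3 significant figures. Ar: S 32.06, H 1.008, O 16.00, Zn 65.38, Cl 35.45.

447 g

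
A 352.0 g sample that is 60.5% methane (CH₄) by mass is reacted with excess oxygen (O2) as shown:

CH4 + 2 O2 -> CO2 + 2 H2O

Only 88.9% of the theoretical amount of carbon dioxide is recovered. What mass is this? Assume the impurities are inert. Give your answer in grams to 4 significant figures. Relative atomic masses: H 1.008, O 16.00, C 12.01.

519.4 g

Pure CH4 available = 352.0 g × 0.605 = 212.96 g.
M(CH4) = 12.01 + 4(1.008) = 16.042 g/mol.
M(CO2) = 12.01 + 2(16.00) = 44.01 g/mol.
n(CH4) = 212.96 g / 16.042 g/mol = 13.275 mol.
From the equation the CH4:CO2 mole ratio is 1:1, so n(CO2) = 13.275 × 1/1 = 13.275 mol.
Mass of CO2 = 13.275 mol × 44.01 g/mol = 584.24 g.
Actual mass collected = 584.24 g × 0.889 = 519.39 g.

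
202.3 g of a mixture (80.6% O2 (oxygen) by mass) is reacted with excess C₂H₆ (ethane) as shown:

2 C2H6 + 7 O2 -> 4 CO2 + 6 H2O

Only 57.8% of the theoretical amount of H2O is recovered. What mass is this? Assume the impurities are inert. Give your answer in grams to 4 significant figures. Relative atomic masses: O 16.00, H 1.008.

Pure O2 available = 202.3 g × 0.806 = 163.05 g.
M(O2) = 2(16.00) = 32.00 g/mol.
M(H2O) = 2(1.008) + 16.00 = 18.016 g/mol.
n(O2) = 163.05 g / 32.00 g/mol = 5.0954 mol.
From the equation the O2:H2O mole ratio is 7:6, so n(H2O) = 5.0954 × 6/7 = 4.3675 mol.
Mass of H2O = 4.3675 mol × 18.016 g/mol = 78.685 g.
Actual mass collected = 78.685 g × 0.578 = 45.480 g.

45.48 g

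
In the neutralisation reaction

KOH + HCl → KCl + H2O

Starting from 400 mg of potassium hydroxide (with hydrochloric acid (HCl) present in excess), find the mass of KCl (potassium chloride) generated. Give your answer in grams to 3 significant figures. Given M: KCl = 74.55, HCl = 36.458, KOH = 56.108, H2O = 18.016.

0.531 g

Convert: 400 mg = 0.4000 g.
n(KOH) = 0.4000 g / 56.108 g/mol = 0.007129 mol.
From the equation the KOH:KCl mole ratio is 1:1, so n(KCl) = 0.007129 × 1/1 = 0.007129 mol.
Mass of KCl = 0.007129 mol × 74.55 g/mol = 0.5315 g.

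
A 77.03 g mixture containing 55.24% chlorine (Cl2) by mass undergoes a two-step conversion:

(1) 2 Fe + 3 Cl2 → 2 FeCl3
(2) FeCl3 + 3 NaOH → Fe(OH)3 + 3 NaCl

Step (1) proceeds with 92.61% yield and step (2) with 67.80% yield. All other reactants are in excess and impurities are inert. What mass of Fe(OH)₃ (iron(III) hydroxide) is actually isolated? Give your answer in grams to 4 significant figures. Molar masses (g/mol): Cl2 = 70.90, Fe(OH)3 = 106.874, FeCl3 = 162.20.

Pure Cl2 = 77.03 × 0.5524 = 42.551 g.
n(Cl2) = 42.551 / 70.90 = 0.60016 mol.
Step 1 (Cl2:FeCl3 = 3:2): theoretical n(FeCl3) = 0.40011 mol; at 92.61% yield, n(FeCl3) = 0.37054 mol.
Step 2 (FeCl3:Fe(OH)3 = 1:1): theoretical n(Fe(OH)3) = 0.37054 mol, so theoretical mass = 0.37054 × 106.874 = 39.601 g.
At 67.80% yield, actual mass of Fe(OH)3 = 39.601 × 0.6780 = 26.849 g.

26.85 g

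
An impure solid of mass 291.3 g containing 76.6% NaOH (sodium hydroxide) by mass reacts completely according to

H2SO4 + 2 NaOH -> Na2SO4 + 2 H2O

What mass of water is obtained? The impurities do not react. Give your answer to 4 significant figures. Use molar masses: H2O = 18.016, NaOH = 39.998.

100.5 g

Mass of pure NaOH = 291.3 g × 0.766 = 223.14 g.
n(NaOH) = 223.14 g / 39.998 g/mol = 5.5787 mol.
From the equation the NaOH:H2O mole ratio is 2:2, so n(H2O) = 5.5787 × 2/2 = 5.5787 mol.
Mass of H2O = 5.5787 mol × 18.016 g/mol = 100.51 g.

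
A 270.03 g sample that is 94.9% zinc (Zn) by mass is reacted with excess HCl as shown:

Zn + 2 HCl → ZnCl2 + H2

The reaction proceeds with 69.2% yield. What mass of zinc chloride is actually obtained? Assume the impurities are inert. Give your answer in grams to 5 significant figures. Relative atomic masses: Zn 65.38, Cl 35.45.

Pure Zn available = 270.03 g × 0.949 = 256.258 g.
M(Zn) = 65.38 g/mol.
M(ZnCl2) = 65.38 + 2(35.45) = 136.28 g/mol.
n(Zn) = 256.258 g / 65.38 g/mol = 3.91952 mol.
From the equation the Zn:ZnCl2 mole ratio is 1:1, so n(ZnCl2) = 3.91952 × 1/1 = 3.91952 mol.
Mass of ZnCl2 = 3.91952 mol × 136.28 g/mol = 534.153 g.
Actual mass collected = 534.153 g × 0.692 = 369.634 g.

369.63 g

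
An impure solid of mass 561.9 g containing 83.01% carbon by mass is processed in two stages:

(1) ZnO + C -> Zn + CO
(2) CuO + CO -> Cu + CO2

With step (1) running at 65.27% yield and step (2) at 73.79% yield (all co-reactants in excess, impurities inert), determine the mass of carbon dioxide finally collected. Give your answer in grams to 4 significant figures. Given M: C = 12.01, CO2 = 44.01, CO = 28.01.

823.2 g

Pure C = 561.9 × 0.8301 = 466.43 g.
n(C) = 466.43 / 12.01 = 38.837 mol.
Step 1 (C:CO = 1:1): theoretical n(CO) = 38.837 mol; at 65.27% yield, n(CO) = 25.349 mol.
Step 2 (CO:CO2 = 1:1): theoretical n(CO2) = 25.349 mol, so theoretical mass = 25.349 × 44.01 = 1115.6 g.
At 73.79% yield, actual mass of CO2 = 1115.6 × 0.7379 = 823.21 g.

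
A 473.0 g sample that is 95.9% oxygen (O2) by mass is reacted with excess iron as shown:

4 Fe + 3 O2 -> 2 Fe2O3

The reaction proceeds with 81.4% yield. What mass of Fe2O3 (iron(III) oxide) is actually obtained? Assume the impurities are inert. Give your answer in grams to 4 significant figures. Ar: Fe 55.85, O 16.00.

1228 g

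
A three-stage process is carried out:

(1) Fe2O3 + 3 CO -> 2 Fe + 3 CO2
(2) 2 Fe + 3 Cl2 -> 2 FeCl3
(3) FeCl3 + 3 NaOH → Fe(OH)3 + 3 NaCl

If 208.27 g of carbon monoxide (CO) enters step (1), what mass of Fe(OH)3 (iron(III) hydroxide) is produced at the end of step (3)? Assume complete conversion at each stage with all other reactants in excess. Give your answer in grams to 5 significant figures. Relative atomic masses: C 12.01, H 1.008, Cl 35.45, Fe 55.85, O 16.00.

M(CO) = 12.01 + 16.00 = 28.01 g/mol.
M(Fe(OH)3) = 55.85 + 3(16.00) + 3(1.008) = 106.874 g/mol.
n(CO) = 208.27 / 28.01 = 7.43556 mol.
Reaction (1): CO→Fe ratio 3:2 ⇒ n(Fe) = 4.95704 mol.
Reaction (2): Fe→FeCl3 ratio 2:2 ⇒ n(FeCl3) = 4.95704 mol.
Reaction (3): FeCl3→Fe(OH)3 ratio 1:1 ⇒ n(Fe(OH)3) = 4.95704 mol.
Mass of Fe(OH)3 = 4.95704 × 106.874 = 529.779 g.

529.78 g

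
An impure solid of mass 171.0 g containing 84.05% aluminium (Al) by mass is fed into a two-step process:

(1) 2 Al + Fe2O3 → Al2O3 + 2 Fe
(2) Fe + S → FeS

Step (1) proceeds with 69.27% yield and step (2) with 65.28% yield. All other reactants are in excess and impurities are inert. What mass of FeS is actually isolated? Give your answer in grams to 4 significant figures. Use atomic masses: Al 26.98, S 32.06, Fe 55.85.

211.8 g

Pure Al = 171.0 × 0.8405 = 143.73 g.
M(Al) = 26.98 g/mol.
M(FeS) = 55.85 + 32.06 = 87.91 g/mol.
n(Al) = 143.73 / 26.98 = 5.3271 mol.
Step 1 (Al:Fe = 2:2): theoretical n(Fe) = 5.3271 mol; at 69.27% yield, n(Fe) = 3.6901 mol.
Step 2 (Fe:FeS = 1:1): theoretical n(FeS) = 3.6901 mol, so theoretical mass = 3.6901 × 87.91 = 324.40 g.
At 65.28% yield, actual mass of FeS = 324.40 × 0.6528 = 211.77 g.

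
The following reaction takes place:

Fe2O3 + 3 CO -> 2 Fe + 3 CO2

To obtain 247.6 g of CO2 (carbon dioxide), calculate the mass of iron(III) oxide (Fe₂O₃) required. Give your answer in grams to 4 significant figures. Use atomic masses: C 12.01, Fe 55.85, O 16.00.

M(CO2) = 12.01 + 2(16.00) = 44.01 g/mol.
M(Fe2O3) = 2(55.85) + 3(16.00) = 159.70 g/mol.
n(CO2) = 247.60 g / 44.01 g/mol = 5.6260 mol.
From the equation the CO2:Fe2O3 mole ratio is 3:1, so n(Fe2O3) = 5.6260 × 1/3 = 1.8753 mol.
Mass of Fe2O3 = 1.8753 mol × 159.70 g/mol = 299.49 g.

299.5 g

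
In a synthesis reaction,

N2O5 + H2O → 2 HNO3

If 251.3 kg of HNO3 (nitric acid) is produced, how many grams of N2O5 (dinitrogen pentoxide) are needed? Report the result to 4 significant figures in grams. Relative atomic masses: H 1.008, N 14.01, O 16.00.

215400 g

M(HNO3) = 1.008 + 14.01 + 3(16.00) = 63.018 g/mol.
M(N2O5) = 2(14.01) + 5(16.00) = 108.02 g/mol.
Convert: 251.3 kg = 251300 g.
n(HNO3) = 251300 g / 63.018 g/mol = 3987.7 mol.
From the equation the HNO3:N2O5 mole ratio is 2:1, so n(N2O5) = 3987.7 × 1/2 = 1993.9 mol.
Mass of N2O5 = 1993.9 mol × 108.02 g/mol = 215380 g.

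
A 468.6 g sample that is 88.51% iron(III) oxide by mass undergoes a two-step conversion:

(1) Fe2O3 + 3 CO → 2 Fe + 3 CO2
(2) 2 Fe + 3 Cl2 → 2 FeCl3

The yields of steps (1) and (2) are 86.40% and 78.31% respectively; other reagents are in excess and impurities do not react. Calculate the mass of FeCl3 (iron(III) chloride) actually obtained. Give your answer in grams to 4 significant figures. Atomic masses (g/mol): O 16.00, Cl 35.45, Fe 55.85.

Pure Fe2O3 = 468.6 × 0.8851 = 414.76 g.
M(Fe2O3) = 2(55.85) + 3(16.00) = 159.70 g/mol.
M(FeCl3) = 55.85 + 3(35.45) = 162.20 g/mol.
n(Fe2O3) = 414.76 / 159.70 = 2.5971 mol.
Step 1 (Fe2O3:Fe = 1:2): theoretical n(Fe) = 5.1942 mol; at 86.40% yield, n(Fe) = 4.4878 mol.
Step 2 (Fe:FeCl3 = 2:2): theoretical n(FeCl3) = 4.4878 mol, so theoretical mass = 4.4878 × 162.20 = 727.92 g.
At 78.31% yield, actual mass of FeCl3 = 727.92 × 0.7831 = 570.03 g.

570.0 g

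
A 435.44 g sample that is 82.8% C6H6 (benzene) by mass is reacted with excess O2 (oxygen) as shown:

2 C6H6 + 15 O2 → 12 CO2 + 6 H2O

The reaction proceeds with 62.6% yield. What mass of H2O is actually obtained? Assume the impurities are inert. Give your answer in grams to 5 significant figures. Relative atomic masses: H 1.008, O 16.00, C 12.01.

Pure C6H6 available = 435.44 g × 0.828 = 360.544 g.
M(C6H6) = 6(12.01) + 6(1.008) = 78.108 g/mol.
M(H2O) = 2(1.008) + 16.00 = 18.016 g/mol.
n(C6H6) = 360.544 g / 78.108 g/mol = 4.61597 mol.
From the equation the C6H6:H2O mole ratio is 2:6, so n(H2O) = 4.61597 × 6/2 = 13.8479 mol.
Mass of H2O = 13.8479 mol × 18.016 g/mol = 249.484 g.
Actual mass collected = 249.484 g × 0.626 = 156.177 g.

156.18 g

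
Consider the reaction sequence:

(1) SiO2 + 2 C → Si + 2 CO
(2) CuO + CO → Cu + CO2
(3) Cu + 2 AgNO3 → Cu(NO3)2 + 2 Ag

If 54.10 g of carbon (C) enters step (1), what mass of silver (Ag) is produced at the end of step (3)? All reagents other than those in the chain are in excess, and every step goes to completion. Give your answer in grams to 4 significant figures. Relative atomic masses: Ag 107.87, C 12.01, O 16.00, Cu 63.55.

971.8 g

M(C) = 12.01 g/mol.
M(Ag) = 107.87 g/mol.
n(C) = 54.10 / 12.01 = 4.5046 mol.
Reaction (1): C→CO ratio 2:2 ⇒ n(CO) = 4.5046 mol.
Reaction (2): CO→Cu ratio 1:1 ⇒ n(Cu) = 4.5046 mol.
Reaction (3): Cu→Ag ratio 1:2 ⇒ n(Ag) = 9.0092 mol.
Mass of Ag = 9.0092 × 107.87 = 971.82 g.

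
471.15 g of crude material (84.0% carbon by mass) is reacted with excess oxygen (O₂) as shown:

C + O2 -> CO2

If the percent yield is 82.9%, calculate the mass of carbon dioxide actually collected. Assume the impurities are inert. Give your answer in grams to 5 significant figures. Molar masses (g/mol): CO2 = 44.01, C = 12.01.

Pure C available = 471.15 g × 0.840 = 395.766 g.
n(C) = 395.766 g / 12.01 g/mol = 32.9530 mol.
From the equation the C:CO2 mole ratio is 1:1, so n(CO2) = 32.9530 × 1/1 = 32.9530 mol.
Mass of CO2 = 32.9530 mol × 44.01 g/mol = 1450.26 g.
Actual mass collected = 1450.26 g × 0.829 = 1202.27 g.

1202.3 g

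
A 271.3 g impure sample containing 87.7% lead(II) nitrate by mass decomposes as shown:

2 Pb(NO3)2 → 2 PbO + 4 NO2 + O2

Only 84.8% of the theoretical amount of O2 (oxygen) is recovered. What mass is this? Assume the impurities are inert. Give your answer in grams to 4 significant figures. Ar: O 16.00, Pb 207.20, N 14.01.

Pure Pb(NO3)2 available = 271.3 g × 0.877 = 237.93 g.
M(Pb(NO3)2) = 207.20 + 2(14.01) + 6(16.00) = 331.22 g/mol.
M(O2) = 2(16.00) = 32.00 g/mol.
n(Pb(NO3)2) = 237.93 g / 331.22 g/mol = 0.71834 mol.
From the equation the Pb(NO3)2:O2 mole ratio is 2:1, so n(O2) = 0.71834 × 1/2 = 0.35917 mol.
Mass of O2 = 0.35917 mol × 32.00 g/mol = 11.494 g.
Actual mass collected = 11.494 g × 0.848 = 9.7465 g.

9.746 g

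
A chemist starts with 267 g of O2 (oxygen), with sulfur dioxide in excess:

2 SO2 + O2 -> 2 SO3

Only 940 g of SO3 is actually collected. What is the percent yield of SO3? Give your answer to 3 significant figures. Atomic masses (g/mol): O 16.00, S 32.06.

M(O2) = 2(16.00) = 32.00 g/mol.
M(SO3) = 32.06 + 3(16.00) = 80.06 g/mol.
n(O2) = 267.0 g / 32.00 g/mol = 8.344 mol.
From the equation the O2:SO3 mole ratio is 1:2, so n(SO3) = 8.344 × 2/1 = 16.69 mol.
Mass of SO3 = 16.69 mol × 80.06 g/mol = 1336 g.
This is the theoretical yield. Percent yield = 940 g / 1336 g × 100% = 70.36%.

70.4 %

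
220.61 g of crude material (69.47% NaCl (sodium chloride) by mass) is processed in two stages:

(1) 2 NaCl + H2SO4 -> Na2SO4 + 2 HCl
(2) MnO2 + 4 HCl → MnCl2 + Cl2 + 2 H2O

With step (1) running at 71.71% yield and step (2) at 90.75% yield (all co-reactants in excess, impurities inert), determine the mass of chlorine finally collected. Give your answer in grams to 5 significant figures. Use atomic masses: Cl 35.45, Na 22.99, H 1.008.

30.250 g

Pure NaCl = 220.61 × 0.6947 = 153.258 g.
M(NaCl) = 22.99 + 35.45 = 58.44 g/mol.
M(Cl2) = 2(35.45) = 70.90 g/mol.
n(NaCl) = 153.258 / 58.44 = 2.62248 mol.
Step 1 (NaCl:HCl = 2:2): theoretical n(HCl) = 2.62248 mol; at 71.71% yield, n(HCl) = 1.88058 mol.
Step 2 (HCl:Cl2 = 4:1): theoretical n(Cl2) = 0.470145 mol, so theoretical mass = 0.470145 × 70.90 = 33.3333 g.
At 90.75% yield, actual mass of Cl2 = 33.3333 × 0.9075 = 30.2500 g.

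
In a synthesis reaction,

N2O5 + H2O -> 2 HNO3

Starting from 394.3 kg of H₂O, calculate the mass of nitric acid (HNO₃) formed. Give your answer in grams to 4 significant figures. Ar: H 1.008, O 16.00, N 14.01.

2758000 g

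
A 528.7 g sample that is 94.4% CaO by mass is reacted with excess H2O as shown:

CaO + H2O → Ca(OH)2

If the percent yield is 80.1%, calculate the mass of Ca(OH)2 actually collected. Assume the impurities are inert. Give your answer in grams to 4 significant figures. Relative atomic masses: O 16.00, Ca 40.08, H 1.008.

Pure CaO available = 528.7 g × 0.944 = 499.09 g.
M(CaO) = 40.08 + 16.00 = 56.08 g/mol.
M(Ca(OH)2) = 40.08 + 2(16.00) + 2(1.008) = 74.096 g/mol.
n(CaO) = 499.09 g / 56.08 g/mol = 8.8997 mol.
From the equation the CaO:Ca(OH)2 mole ratio is 1:1, so n(Ca(OH)2) = 8.8997 × 1/1 = 8.8997 mol.
Mass of Ca(OH)2 = 8.8997 mol × 74.096 g/mol = 659.43 g.
Actual mass collected = 659.43 g × 0.801 = 528.20 g.

528.2 g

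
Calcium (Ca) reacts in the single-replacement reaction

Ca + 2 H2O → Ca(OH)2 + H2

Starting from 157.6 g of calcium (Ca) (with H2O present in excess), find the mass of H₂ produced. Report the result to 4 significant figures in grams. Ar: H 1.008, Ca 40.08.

7.927 g

M(Ca) = 40.08 g/mol.
M(H2) = 2(1.008) = 2.016 g/mol.
n(Ca) = 157.60 g / 40.08 g/mol = 3.9321 mol.
From the equation the Ca:H2 mole ratio is 1:1, so n(H2) = 3.9321 × 1/1 = 3.9321 mol.
Mass of H2 = 3.9321 mol × 2.016 g/mol = 7.9272 g.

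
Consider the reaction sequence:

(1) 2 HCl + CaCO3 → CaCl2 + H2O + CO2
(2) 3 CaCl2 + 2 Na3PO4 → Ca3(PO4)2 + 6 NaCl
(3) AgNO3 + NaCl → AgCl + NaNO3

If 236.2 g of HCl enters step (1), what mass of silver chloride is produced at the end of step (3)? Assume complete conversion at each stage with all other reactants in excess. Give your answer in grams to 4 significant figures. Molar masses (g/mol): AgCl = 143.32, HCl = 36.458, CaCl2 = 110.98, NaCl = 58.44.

928.5 g

n(HCl) = 236.2 / 36.458 = 6.4787 mol.
Reaction (1): HCl→CaCl2 ratio 2:1 ⇒ n(CaCl2) = 3.2393 mol.
Reaction (2): CaCl2→NaCl ratio 3:6 ⇒ n(NaCl) = 6.4787 mol.
Reaction (3): NaCl→AgCl ratio 1:1 ⇒ n(AgCl) = 6.4787 mol.
Mass of AgCl = 6.4787 × 143.32 = 928.53 g.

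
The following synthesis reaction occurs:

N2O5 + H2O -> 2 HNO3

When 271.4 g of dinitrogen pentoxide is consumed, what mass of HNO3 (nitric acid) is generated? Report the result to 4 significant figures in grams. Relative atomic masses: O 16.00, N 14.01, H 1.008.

M(N2O5) = 2(14.01) + 5(16.00) = 108.02 g/mol.
M(HNO3) = 1.008 + 14.01 + 3(16.00) = 63.018 g/mol.
n(N2O5) = 271.40 g / 108.02 g/mol = 2.5125 mol.
From the equation the N2O5:HNO3 mole ratio is 1:2, so n(HNO3) = 2.5125 × 2/1 = 5.0250 mol.
Mass of HNO3 = 5.0250 mol × 63.018 g/mol = 316.67 g.

316.7 g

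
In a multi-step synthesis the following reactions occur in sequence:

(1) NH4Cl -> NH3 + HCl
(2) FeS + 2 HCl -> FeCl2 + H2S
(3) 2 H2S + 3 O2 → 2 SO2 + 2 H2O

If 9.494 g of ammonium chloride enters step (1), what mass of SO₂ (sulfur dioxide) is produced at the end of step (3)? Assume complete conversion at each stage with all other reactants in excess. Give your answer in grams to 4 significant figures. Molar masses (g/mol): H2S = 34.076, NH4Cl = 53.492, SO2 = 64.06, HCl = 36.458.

5.685 g

n(NH4Cl) = 9.494 / 53.492 = 0.17748 mol.
Reaction (1): NH4Cl→HCl ratio 1:1 ⇒ n(HCl) = 0.17748 mol.
Reaction (2): HCl→H2S ratio 2:1 ⇒ n(H2S) = 0.088742 mol.
Reaction (3): H2S→SO2 ratio 2:2 ⇒ n(SO2) = 0.088742 mol.
Mass of SO2 = 0.088742 × 64.06 = 5.6848 g.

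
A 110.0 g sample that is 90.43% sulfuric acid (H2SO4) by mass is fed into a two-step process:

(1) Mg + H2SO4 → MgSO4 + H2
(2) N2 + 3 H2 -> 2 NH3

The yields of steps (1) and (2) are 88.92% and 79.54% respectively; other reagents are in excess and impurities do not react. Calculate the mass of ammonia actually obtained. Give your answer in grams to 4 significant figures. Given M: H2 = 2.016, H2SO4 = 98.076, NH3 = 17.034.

8.146 g

Pure H2SO4 = 110.0 × 0.9043 = 99.473 g.
n(H2SO4) = 99.473 / 98.076 = 1.0142 mol.
Step 1 (H2SO4:H2 = 1:1): theoretical n(H2) = 1.0142 mol; at 88.92% yield, n(H2) = 0.90187 mol.
Step 2 (H2:NH3 = 3:2): theoretical n(NH3) = 0.60124 mol, so theoretical mass = 0.60124 × 17.034 = 10.242 g.
At 79.54% yield, actual mass of NH3 = 10.242 × 0.7954 = 8.1462 g.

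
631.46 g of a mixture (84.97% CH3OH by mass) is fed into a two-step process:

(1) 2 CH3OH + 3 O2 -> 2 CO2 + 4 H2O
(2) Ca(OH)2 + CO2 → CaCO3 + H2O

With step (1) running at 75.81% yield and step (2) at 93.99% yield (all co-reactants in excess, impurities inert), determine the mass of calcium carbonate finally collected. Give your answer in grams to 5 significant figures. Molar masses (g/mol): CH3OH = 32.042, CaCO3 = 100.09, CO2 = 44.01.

1194.2 g

Pure CH3OH = 631.46 × 0.8497 = 536.552 g.
n(CH3OH) = 536.552 / 32.042 = 16.7453 mol.
Step 1 (CH3OH:CO2 = 2:2): theoretical n(CO2) = 16.7453 mol; at 75.81% yield, n(CO2) = 12.6946 mol.
Step 2 (CO2:CaCO3 = 1:1): theoretical n(CaCO3) = 12.6946 mol, so theoretical mass = 12.6946 × 100.09 = 1270.60 g.
At 93.99% yield, actual mass of CaCO3 = 1270.60 × 0.9399 = 1194.24 g.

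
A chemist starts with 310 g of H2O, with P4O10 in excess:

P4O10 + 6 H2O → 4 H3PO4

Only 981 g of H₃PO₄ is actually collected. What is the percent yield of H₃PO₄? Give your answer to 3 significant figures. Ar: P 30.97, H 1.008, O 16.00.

87.3 %

M(H2O) = 2(1.008) + 16.00 = 18.016 g/mol.
M(H3PO4) = 3(1.008) + 30.97 + 4(16.00) = 97.994 g/mol.
n(H2O) = 310.0 g / 18.016 g/mol = 17.21 mol.
From the equation the H2O:H3PO4 mole ratio is 6:4, so n(H3PO4) = 17.21 × 4/6 = 11.47 mol.
Mass of H3PO4 = 11.47 mol × 97.994 g/mol = 1124 g.
This is the theoretical yield. Percent yield = 981 g / 1124 g × 100% = 87.27%.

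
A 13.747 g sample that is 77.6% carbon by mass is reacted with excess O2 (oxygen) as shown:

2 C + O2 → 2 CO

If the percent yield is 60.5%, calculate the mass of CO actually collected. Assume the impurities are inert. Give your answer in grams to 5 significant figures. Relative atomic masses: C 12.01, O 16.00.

15.052 g

Pure C available = 13.747 g × 0.776 = 10.6677 g.
M(C) = 12.01 g/mol.
M(CO) = 12.01 + 16.00 = 28.01 g/mol.
n(C) = 10.6677 g / 12.01 g/mol = 0.888232 mol.
From the equation the C:CO mole ratio is 2:2, so n(CO) = 0.888232 × 2/2 = 0.888232 mol.
Mass of CO = 0.888232 mol × 28.01 g/mol = 24.8794 g.
Actual mass collected = 24.8794 g × 0.605 = 15.0520 g.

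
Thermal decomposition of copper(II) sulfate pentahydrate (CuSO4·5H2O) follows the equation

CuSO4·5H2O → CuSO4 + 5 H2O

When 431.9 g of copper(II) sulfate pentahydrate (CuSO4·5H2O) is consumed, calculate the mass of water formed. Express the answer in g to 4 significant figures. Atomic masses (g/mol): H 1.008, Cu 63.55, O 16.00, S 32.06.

155.8 g

M(CuSO4·5H2O) = 63.55 + 32.06 + 9(16.00) + 10(1.008) = 249.69 g/mol.
M(H2O) = 2(1.008) + 16.00 = 18.016 g/mol.
n(CuSO4·5H2O) = 431.90 g / 249.69 g/mol = 1.7297 mol.
From the equation the CuSO4·5H2O:H2O mole ratio is 1:5, so n(H2O) = 1.7297 × 5/1 = 8.6487 mol.
Mass of H2O = 8.6487 mol × 18.016 g/mol = 155.82 g.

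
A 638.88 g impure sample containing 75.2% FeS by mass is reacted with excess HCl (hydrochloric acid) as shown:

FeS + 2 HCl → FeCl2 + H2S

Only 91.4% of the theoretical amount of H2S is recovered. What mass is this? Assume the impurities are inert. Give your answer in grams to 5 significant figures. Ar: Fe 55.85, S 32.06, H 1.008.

170.21 g

Pure FeS available = 638.88 g × 0.752 = 480.438 g.
M(FeS) = 55.85 + 32.06 = 87.91 g/mol.
M(H2S) = 2(1.008) + 32.06 = 34.076 g/mol.
n(FeS) = 480.438 g / 87.91 g/mol = 5.46511 mol.
From the equation the FeS:H2S mole ratio is 1:1, so n(H2S) = 5.46511 × 1/1 = 5.46511 mol.
Mass of H2S = 5.46511 mol × 34.076 g/mol = 186.229 g.
Actual mass collected = 186.229 g × 0.914 = 170.213 g.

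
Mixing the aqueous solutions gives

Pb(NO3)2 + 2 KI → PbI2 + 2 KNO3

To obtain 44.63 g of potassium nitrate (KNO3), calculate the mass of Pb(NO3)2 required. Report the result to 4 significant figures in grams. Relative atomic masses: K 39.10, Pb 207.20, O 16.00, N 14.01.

M(KNO3) = 39.10 + 14.01 + 3(16.00) = 101.11 g/mol.
M(Pb(NO3)2) = 207.20 + 2(14.01) + 6(16.00) = 331.22 g/mol.
n(KNO3) = 44.630 g / 101.11 g/mol = 0.44140 mol.
From the equation the KNO3:Pb(NO3)2 mole ratio is 2:1, so n(Pb(NO3)2) = 0.44140 × 1/2 = 0.22070 mol.
Mass of Pb(NO3)2 = 0.22070 mol × 331.22 g/mol = 73.100 g.

73.10 g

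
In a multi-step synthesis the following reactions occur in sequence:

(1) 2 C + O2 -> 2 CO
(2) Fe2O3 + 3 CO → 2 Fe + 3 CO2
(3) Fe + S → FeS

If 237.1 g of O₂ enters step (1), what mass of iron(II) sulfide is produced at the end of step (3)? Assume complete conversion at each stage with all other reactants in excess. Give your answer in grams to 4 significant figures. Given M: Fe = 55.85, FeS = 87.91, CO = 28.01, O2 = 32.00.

868.5 g

n(O2) = 237.1 / 32.00 = 7.4094 mol.
Reaction (1): O2→CO ratio 1:2 ⇒ n(CO) = 14.819 mol.
Reaction (2): CO→Fe ratio 3:2 ⇒ n(Fe) = 9.8792 mol.
Reaction (3): Fe→FeS ratio 1:1 ⇒ n(FeS) = 9.8792 mol.
Mass of FeS = 9.8792 × 87.91 = 868.48 g.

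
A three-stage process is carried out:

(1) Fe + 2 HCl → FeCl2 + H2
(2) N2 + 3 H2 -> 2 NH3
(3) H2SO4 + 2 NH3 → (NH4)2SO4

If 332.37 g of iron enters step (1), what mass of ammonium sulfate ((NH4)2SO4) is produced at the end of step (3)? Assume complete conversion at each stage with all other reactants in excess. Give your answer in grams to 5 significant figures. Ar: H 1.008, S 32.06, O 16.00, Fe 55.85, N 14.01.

M(Fe) = 55.85 g/mol.
M((NH4)2SO4) = 2(14.01) + 8(1.008) + 32.06 + 4(16.00) = 132.144 g/mol.
n(Fe) = 332.37 / 55.85 = 5.95112 mol.
Reaction (1): Fe→H2 ratio 1:1 ⇒ n(H2) = 5.95112 mol.
Reaction (2): H2→NH3 ratio 3:2 ⇒ n(NH3) = 3.96741 mol.
Reaction (3): NH3→(NH4)2SO4 ratio 2:1 ⇒ n((NH4)2SO4) = 1.98371 mol.
Mass of (NH4)2SO4 = 1.98371 × 132.144 = 262.135 g.

262.13 g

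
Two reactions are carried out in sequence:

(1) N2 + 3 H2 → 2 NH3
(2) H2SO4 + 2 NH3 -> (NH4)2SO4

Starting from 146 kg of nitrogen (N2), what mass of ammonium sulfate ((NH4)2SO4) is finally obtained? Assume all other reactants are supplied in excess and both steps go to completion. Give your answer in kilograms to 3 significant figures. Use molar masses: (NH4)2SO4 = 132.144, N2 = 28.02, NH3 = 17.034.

689 kg

146 kg = 146000 g.
n(N2) = 146000 / 28.02 = 5211 mol.
Step 1 gives a 1:2 ratio of N2 to NH3, so n(NH3) = 10420 mol.
In step 2 the NH3:(NH4)2SO4 ratio is 2:1, so n((NH4)2SO4) = 5211 mol.
Mass of (NH4)2SO4 = 5211 × 132.144 = 688500 g = 689 kg.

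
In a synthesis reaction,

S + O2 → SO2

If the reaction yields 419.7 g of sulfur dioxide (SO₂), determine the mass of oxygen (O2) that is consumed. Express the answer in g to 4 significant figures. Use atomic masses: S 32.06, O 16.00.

209.7 g

M(SO2) = 32.06 + 2(16.00) = 64.06 g/mol.
M(O2) = 2(16.00) = 32.00 g/mol.
n(SO2) = 419.70 g / 64.06 g/mol = 6.5517 mol.
From the equation the SO2:O2 mole ratio is 1:1, so n(O2) = 6.5517 × 1/1 = 6.5517 mol.
Mass of O2 = 6.5517 mol × 32.00 g/mol = 209.65 g.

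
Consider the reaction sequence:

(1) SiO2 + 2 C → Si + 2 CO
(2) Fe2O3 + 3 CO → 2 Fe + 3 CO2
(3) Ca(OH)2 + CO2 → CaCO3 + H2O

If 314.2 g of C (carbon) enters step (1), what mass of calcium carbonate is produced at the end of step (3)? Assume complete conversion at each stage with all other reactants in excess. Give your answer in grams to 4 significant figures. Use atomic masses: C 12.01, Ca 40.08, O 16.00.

2619 g

M(C) = 12.01 g/mol.
M(CaCO3) = 40.08 + 12.01 + 3(16.00) = 100.09 g/mol.
n(C) = 314.2 / 12.01 = 26.162 mol.
Reaction (1): C→CO ratio 2:2 ⇒ n(CO) = 26.162 mol.
Reaction (2): CO→CO2 ratio 3:3 ⇒ n(CO2) = 26.162 mol.
Reaction (3): CO2→CaCO3 ratio 1:1 ⇒ n(CaCO3) = 26.162 mol.
Mass of CaCO3 = 26.162 × 100.09 = 2618.5 g.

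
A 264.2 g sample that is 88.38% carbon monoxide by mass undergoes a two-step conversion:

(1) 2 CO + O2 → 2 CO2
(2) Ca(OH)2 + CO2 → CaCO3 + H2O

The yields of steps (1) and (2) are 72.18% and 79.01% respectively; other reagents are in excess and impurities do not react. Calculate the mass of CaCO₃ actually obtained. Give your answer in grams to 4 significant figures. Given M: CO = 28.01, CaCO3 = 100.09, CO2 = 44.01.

475.8 g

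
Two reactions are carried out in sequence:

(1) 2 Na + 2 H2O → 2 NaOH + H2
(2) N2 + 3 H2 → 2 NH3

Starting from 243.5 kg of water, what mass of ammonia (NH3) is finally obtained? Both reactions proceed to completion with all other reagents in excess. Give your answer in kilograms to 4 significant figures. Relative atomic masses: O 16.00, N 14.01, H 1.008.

M(H2O) = 2(1.008) + 16.00 = 18.016 g/mol.
M(NH3) = 14.01 + 3(1.008) = 17.034 g/mol.
243.5 kg = 243500 g.
n(H2O) = 243500 / 18.016 = 13516 mol.
Step 1 gives a 2:1 ratio of H2O to H2, so n(H2) = 6757.9 mol.
In step 2 the H2:NH3 ratio is 3:2, so n(NH3) = 4505.3 mol.
Mass of NH3 = 4505.3 × 17.034 = 76743 g = 76.74 kg.

76.74 kg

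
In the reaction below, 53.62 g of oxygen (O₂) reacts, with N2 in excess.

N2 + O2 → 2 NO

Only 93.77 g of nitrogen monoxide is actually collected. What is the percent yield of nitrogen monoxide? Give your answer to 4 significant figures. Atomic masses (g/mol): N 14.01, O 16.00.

M(O2) = 2(16.00) = 32.00 g/mol.
M(NO) = 14.01 + 16.00 = 30.01 g/mol.
n(O2) = 53.620 g / 32.00 g/mol = 1.6756 mol.
From the equation the O2:NO mole ratio is 1:2, so n(NO) = 1.6756 × 2/1 = 3.3512 mol.
Mass of NO = 3.3512 mol × 30.01 g/mol = 100.57 g.
This is the theoretical yield. Percent yield = 93.77 g / 100.57 g × 100% = 93.238%.

93.24 %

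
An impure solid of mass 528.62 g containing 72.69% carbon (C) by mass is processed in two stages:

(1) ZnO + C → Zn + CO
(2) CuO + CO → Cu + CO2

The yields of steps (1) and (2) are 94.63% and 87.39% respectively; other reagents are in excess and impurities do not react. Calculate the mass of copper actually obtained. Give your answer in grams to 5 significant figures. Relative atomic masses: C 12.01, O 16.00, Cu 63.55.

1681.4 g

Pure C = 528.62 × 0.7269 = 384.254 g.
M(C) = 12.01 g/mol.
M(Cu) = 63.55 g/mol.
n(C) = 384.254 / 12.01 = 31.9945 mol.
Step 1 (C:CO = 1:1): theoretical n(CO) = 31.9945 mol; at 94.63% yield, n(CO) = 30.2764 mol.
Step 2 (CO:Cu = 1:1): theoretical n(Cu) = 30.2764 mol, so theoretical mass = 30.2764 × 63.55 = 1924.06 g.
At 87.39% yield, actual mass of Cu = 1924.06 × 0.8739 = 1681.44 g.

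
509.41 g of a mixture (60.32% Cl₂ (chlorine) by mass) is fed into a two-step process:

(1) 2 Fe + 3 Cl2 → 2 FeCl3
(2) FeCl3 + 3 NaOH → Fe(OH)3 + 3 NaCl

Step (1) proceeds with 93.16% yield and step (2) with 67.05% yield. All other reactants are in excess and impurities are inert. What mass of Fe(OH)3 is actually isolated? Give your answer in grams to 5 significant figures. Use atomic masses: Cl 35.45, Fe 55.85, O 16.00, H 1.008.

Pure Cl2 = 509.41 × 0.6032 = 307.276 g.
M(Cl2) = 2(35.45) = 70.90 g/mol.
M(Fe(OH)3) = 55.85 + 3(16.00) + 3(1.008) = 106.874 g/mol.
n(Cl2) = 307.276 / 70.90 = 4.33394 mol.
Step 1 (Cl2:FeCl3 = 3:2): theoretical n(FeCl3) = 2.88929 mol; at 93.16% yield, n(FeCl3) = 2.69166 mol.
Step 2 (FeCl3:Fe(OH)3 = 1:1): theoretical n(Fe(OH)3) = 2.69166 mol, so theoretical mass = 2.69166 × 106.874 = 287.669 g.
At 67.05% yield, actual mass of Fe(OH)3 = 287.669 × 0.6705 = 192.882 g.

192.88 g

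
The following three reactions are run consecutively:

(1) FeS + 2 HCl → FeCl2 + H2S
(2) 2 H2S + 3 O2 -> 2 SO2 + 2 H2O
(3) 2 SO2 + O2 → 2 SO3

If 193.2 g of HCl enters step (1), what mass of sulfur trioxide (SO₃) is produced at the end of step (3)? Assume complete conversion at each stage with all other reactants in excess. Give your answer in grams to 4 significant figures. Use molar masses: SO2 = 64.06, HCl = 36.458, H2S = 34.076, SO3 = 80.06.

n(HCl) = 193.2 / 36.458 = 5.2992 mol.
Reaction (1): HCl→H2S ratio 2:1 ⇒ n(H2S) = 2.6496 mol.
Reaction (2): H2S→SO2 ratio 2:2 ⇒ n(SO2) = 2.6496 mol.
Reaction (3): SO2→SO3 ratio 2:2 ⇒ n(SO3) = 2.6496 mol.
Mass of SO3 = 2.6496 × 80.06 = 212.13 g.

212.1 g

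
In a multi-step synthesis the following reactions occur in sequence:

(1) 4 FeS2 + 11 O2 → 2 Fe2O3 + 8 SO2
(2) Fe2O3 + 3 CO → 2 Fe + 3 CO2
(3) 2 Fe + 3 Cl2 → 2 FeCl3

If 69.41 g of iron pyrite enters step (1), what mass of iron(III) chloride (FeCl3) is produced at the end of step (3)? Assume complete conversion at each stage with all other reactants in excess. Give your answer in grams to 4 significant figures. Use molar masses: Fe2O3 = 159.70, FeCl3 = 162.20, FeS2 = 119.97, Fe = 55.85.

93.84 g

n(FeS2) = 69.41 / 119.97 = 0.57856 mol.
Reaction (1): FeS2→Fe2O3 ratio 4:2 ⇒ n(Fe2O3) = 0.28928 mol.
Reaction (2): Fe2O3→Fe ratio 1:2 ⇒ n(Fe) = 0.57856 mol.
Reaction (3): Fe→FeCl3 ratio 2:2 ⇒ n(FeCl3) = 0.57856 mol.
Mass of FeCl3 = 0.57856 × 162.20 = 93.843 g.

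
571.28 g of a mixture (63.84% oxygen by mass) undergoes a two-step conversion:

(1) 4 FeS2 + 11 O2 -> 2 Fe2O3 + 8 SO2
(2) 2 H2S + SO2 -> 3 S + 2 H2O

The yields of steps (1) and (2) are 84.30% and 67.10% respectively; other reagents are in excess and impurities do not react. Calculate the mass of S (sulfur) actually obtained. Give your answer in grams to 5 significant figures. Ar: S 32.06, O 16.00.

Pure O2 = 571.28 × 0.6384 = 364.705 g.
M(O2) = 2(16.00) = 32.00 g/mol.
M(S) = 32.06 g/mol.
n(O2) = 364.705 / 32.00 = 11.3970 mol.
Step 1 (O2:SO2 = 11:8): theoretical n(SO2) = 8.28875 mol; at 84.30% yield, n(SO2) = 6.98742 mol.
Step 2 (SO2:S = 1:3): theoretical n(S) = 20.9623 mol, so theoretical mass = 20.9623 × 32.06 = 672.050 g.
At 67.10% yield, actual mass of S = 672.050 × 0.6710 = 450.946 g.

450.95 g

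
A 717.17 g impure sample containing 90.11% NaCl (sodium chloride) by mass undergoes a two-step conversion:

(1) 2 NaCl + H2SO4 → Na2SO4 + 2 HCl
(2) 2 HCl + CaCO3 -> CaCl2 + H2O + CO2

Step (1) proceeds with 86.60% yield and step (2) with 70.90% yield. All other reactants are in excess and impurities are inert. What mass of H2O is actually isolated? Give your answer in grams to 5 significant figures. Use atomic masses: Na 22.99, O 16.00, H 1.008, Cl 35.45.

Pure NaCl = 717.17 × 0.9011 = 646.242 g.
M(NaCl) = 22.99 + 35.45 = 58.44 g/mol.
M(H2O) = 2(1.008) + 16.00 = 18.016 g/mol.
n(NaCl) = 646.242 / 58.44 = 11.0582 mol.
Step 1 (NaCl:HCl = 2:2): theoretical n(HCl) = 11.0582 mol; at 86.60% yield, n(HCl) = 9.57641 mol.
Step 2 (HCl:H2O = 2:1): theoretical n(H2O) = 4.78821 mol, so theoretical mass = 4.78821 × 18.016 = 86.2643 g.
At 70.90% yield, actual mass of H2O = 86.2643 × 0.7090 = 61.1614 g.

61.161 g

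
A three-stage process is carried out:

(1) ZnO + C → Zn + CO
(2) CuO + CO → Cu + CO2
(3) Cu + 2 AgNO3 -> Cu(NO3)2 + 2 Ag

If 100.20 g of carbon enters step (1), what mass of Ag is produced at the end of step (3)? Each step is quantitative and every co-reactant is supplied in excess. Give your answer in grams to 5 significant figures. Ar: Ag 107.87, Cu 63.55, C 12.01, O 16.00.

M(C) = 12.01 g/mol.
M(Ag) = 107.87 g/mol.
n(C) = 100.20 / 12.01 = 8.34305 mol.
Reaction (1): C→CO ratio 1:1 ⇒ n(CO) = 8.34305 mol.
Reaction (2): CO→Cu ratio 1:1 ⇒ n(Cu) = 8.34305 mol.
Reaction (3): Cu→Ag ratio 1:2 ⇒ n(Ag) = 16.6861 mol.
Mass of Ag = 16.6861 × 107.87 = 1799.93 g.

1799.9 g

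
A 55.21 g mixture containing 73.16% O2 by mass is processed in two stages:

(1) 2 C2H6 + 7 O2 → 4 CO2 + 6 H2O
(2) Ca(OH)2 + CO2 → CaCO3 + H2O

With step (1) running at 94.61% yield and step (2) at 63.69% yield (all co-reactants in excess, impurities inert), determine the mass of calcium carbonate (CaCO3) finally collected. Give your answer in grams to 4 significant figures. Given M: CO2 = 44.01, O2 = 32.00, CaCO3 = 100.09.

43.50 g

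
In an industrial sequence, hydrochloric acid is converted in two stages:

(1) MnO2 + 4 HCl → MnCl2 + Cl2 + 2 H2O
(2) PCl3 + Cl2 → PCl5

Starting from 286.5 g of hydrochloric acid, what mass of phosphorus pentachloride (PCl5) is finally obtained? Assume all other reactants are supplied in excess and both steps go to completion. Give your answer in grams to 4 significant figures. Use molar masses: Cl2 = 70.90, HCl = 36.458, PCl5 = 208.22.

n(HCl) = 286.50 / 36.458 = 7.8584 mol.
Step 1 gives a 4:1 ratio of HCl to Cl2, so n(Cl2) = 1.9646 mol.
In step 2 the Cl2:PCl5 ratio is 1:1, so n(PCl5) = 1.9646 mol.
Mass of PCl5 = 1.9646 × 208.22 = 409.07 g.

409.1 g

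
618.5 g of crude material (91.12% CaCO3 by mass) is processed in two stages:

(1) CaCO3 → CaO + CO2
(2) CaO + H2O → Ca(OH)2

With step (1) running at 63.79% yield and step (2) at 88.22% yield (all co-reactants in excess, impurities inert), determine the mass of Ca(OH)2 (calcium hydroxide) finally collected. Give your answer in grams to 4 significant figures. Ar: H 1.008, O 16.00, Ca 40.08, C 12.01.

Pure CaCO3 = 618.5 × 0.9112 = 563.58 g.
M(CaCO3) = 40.08 + 12.01 + 3(16.00) = 100.09 g/mol.
M(Ca(OH)2) = 40.08 + 2(16.00) + 2(1.008) = 74.096 g/mol.
n(CaCO3) = 563.58 / 100.09 = 5.6307 mol.
Step 1 (CaCO3:CaO = 1:1): theoretical n(CaO) = 5.6307 mol; at 63.79% yield, n(CaO) = 3.5918 mol.
Step 2 (CaO:Ca(OH)2 = 1:1): theoretical n(Ca(OH)2) = 3.5918 mol, so theoretical mass = 3.5918 × 74.096 = 266.14 g.
At 88.22% yield, actual mass of Ca(OH)2 = 266.14 × 0.8822 = 234.79 g.

234.8 g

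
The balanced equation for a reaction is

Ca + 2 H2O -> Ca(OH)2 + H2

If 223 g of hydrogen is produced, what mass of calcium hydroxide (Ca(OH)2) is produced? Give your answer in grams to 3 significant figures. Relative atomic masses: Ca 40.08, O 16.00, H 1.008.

M(H2) = 2(1.008) = 2.016 g/mol.
M(Ca(OH)2) = 40.08 + 2(16.00) + 2(1.008) = 74.096 g/mol.
n(H2) = 223.0 g / 2.016 g/mol = 110.6 mol.
From the equation the H2:Ca(OH)2 mole ratio is 1:1, so n(Ca(OH)2) = 110.6 × 1/1 = 110.6 mol.
Mass of Ca(OH)2 = 110.6 mol × 74.096 g/mol = 8196 g.

8200 g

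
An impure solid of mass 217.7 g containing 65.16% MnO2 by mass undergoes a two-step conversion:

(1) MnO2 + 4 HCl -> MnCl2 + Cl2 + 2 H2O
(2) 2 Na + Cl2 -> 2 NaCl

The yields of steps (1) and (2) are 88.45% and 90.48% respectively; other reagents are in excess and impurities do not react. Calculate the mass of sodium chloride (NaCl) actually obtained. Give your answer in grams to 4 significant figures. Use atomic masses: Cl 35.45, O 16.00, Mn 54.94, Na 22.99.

152.6 g

Pure MnO2 = 217.7 × 0.6516 = 141.85 g.
M(MnO2) = 54.94 + 2(16.00) = 86.94 g/mol.
M(NaCl) = 22.99 + 35.45 = 58.44 g/mol.
n(MnO2) = 141.85 / 86.94 = 1.6316 mol.
Step 1 (MnO2:Cl2 = 1:1): theoretical n(Cl2) = 1.6316 mol; at 88.45% yield, n(Cl2) = 1.4432 mol.
Step 2 (Cl2:NaCl = 1:2): theoretical n(NaCl) = 2.8863 mol, so theoretical mass = 2.8863 × 58.44 = 168.68 g.
At 90.48% yield, actual mass of NaCl = 168.68 × 0.9048 = 152.62 g.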